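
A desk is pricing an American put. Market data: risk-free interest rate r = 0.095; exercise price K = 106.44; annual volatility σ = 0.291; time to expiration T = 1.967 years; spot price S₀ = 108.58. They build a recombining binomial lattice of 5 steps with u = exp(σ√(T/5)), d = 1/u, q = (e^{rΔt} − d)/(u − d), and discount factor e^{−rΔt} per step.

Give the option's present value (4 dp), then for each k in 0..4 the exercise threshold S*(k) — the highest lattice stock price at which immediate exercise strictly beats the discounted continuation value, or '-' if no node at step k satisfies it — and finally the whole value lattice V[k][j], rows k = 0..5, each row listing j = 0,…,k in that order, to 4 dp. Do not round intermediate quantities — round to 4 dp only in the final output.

Δt=0.39340  u=1.20024  d=0.83317  q=0.55824  discount=0.96332
step 5 (expiry): payoffs max(K−S,0) = 62.8474 43.6417 15.9746 0.0000 0.0000 0.0000
step 4: (k=4,j=0): S=52.3215, (K−S)⁺=54.1185, hold=50.2139 ⇒ V=54.1185 exercise | (k=4,j=1): S=75.3729, (K−S)⁺=31.0671, hold=27.1626 ⇒ V=31.0671 exercise | (k=4,j=2): S=108.5800, (K−S)⁺=0.0000, hold=6.7981 ⇒ V=6.7981 continue | (k=4,j=3): S=156.4172, (K−S)⁺=0.0000, hold=0.0000 ⇒ V=0.0000 continue | (k=4,j=4): S=225.3302, (K−S)⁺=0.0000, hold=0.0000 ⇒ V=0.0000 continue  boundary S*=75.3729
step 3: (k=3,j=0): S=62.7983, (K−S)⁺=43.6417, hold=39.7372 ⇒ V=43.6417 exercise | (k=3,j=1): S=90.4654, (K−S)⁺=15.9746, hold=16.8766 ⇒ V=16.8766 continue | (k=3,j=2): S=130.3218, (K−S)⁺=0.0000, hold=2.8930 ⇒ V=2.8930 continue | (k=3,j=3): S=187.7379, (K−S)⁺=0.0000, hold=0.0000 ⇒ V=0.0000 continue  boundary S*=62.7983
step 2: (k=2,j=0): S=75.3729, (K−S)⁺=31.0671, hold=27.6476 ⇒ V=31.0671 exercise | (k=2,j=1): S=108.5800, (K−S)⁺=0.0000, hold=8.7377 ⇒ V=8.7377 continue | (k=2,j=2): S=156.4172, (K−S)⁺=0.0000, hold=1.2311 ⇒ V=1.2311 continue  boundary S*=75.3729
step 1: (k=1,j=0): S=90.4654, (K−S)⁺=15.9746, hold=17.9196 ⇒ V=17.9196 continue | (k=1,j=1): S=130.3218, (K−S)⁺=0.0000, hold=4.3804 ⇒ V=4.3804 continue  boundary S*=-
step 0: (k=0,j=0): S=108.5800, (K−S)⁺=0.0000, hold=9.9815 ⇒ V=9.9815 continue  boundary S*=-

price = 9.9815
boundary = - - 75.3729 62.7983 75.3729
tree:
9.9815
17.9196 4.3804
31.0671 8.7377 1.2311
43.6417 16.8766 2.8930 0.0000
54.1185 31.0671 6.7981 0.0000 0.0000
62.8474 43.6417 15.9746 0.0000 0.0000 0.0000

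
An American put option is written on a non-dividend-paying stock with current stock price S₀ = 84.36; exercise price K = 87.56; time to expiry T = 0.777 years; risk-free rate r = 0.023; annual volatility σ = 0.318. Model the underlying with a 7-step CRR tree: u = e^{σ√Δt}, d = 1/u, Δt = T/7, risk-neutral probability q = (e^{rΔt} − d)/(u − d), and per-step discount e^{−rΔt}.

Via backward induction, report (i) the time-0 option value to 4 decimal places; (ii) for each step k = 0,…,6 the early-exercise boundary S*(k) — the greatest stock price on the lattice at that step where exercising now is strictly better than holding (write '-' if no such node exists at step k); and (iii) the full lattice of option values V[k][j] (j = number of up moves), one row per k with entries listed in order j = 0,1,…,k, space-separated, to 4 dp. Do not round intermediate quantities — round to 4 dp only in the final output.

price = 10.7447
boundary = - - - 61.3903 55.2189 61.3903 68.2515
tree:
10.7447
14.9876 6.3063
20.1983 9.5464 2.9070
26.1697 13.9786 4.9012 0.8097
32.3411 19.6324 8.0625 1.5779 0.0000
37.8921 26.1697 12.8102 3.0753 0.0000 0.0000
42.8851 32.3411 19.3085 5.9934 0.0000 0.0000 0.0000
47.3762 37.8921 26.1697 11.6805 0.0000 0.0000 0.0000 0.0000

Δt=0.11100  u=1.11176  d=0.89947  q=0.48558  discount=0.99745
step 7 (expiry): payoffs max(K−S,0) = 47.3762 37.8921 26.1697 11.6805 0.0000 0.0000 0.0000 0.0000
step 6: (k=6,j=0): S=44.6749, (K−S)⁺=42.8851, hold=42.6619 ⇒ V=42.8851 exercise | (k=6,j=1): S=55.2189, (K−S)⁺=32.3411, hold=32.1178 ⇒ V=32.3411 exercise | (k=6,j=2): S=68.2515, (K−S)⁺=19.3085, hold=19.0852 ⇒ V=19.3085 exercise | (k=6,j=3): S=84.3600, (K−S)⁺=3.2000, hold=5.9934 ⇒ V=5.9934 continue | (k=6,j=4): S=104.2704, (K−S)⁺=0.0000, hold=0.0000 ⇒ V=0.0000 continue | (k=6,j=5): S=128.8799, (K−S)⁺=0.0000, hold=0.0000 ⇒ V=0.0000 continue | (k=6,j=6): S=159.2978, (K−S)⁺=0.0000, hold=0.0000 ⇒ V=0.0000 continue  boundary S*=68.2515
step 5: (k=5,j=0): S=49.6679, (K−S)⁺=37.8921, hold=37.6689 ⇒ V=37.8921 exercise | (k=5,j=1): S=61.3903, (K−S)⁺=26.1697, hold=25.9464 ⇒ V=26.1697 exercise | (k=5,j=2): S=75.8795, (K−S)⁺=11.6805, hold=12.8102 ⇒ V=12.8102 continue | (k=5,j=3): S=93.7883, (K−S)⁺=0.0000, hold=3.0753 ⇒ V=3.0753 continue | (k=5,j=4): S=115.9239, (K−S)⁺=0.0000, hold=0.0000 ⇒ V=0.0000 continue | (k=5,j=5): S=143.2839, (K−S)⁺=0.0000, hold=0.0000 ⇒ V=0.0000 continue  boundary S*=61.3903
step 4: (k=4,j=0): S=55.2189, (K−S)⁺=32.3411, hold=32.1178 ⇒ V=32.3411 exercise | (k=4,j=1): S=68.2515, (K−S)⁺=19.3085, hold=19.6324 ⇒ V=19.6324 continue | (k=4,j=2): S=84.3600, (K−S)⁺=3.2000, hold=8.0625 ⇒ V=8.0625 continue | (k=4,j=3): S=104.2704, (K−S)⁺=0.0000, hold=1.5779 ⇒ V=1.5779 continue | (k=4,j=4): S=128.8799, (K−S)⁺=0.0000, hold=0.0000 ⇒ V=0.0000 continue  boundary S*=55.2189
step 3: (k=3,j=0): S=61.3903, (K−S)⁺=26.1697, hold=26.1033 ⇒ V=26.1697 exercise | (k=3,j=1): S=75.8795, (K−S)⁺=11.6805, hold=13.9786 ⇒ V=13.9786 continue | (k=3,j=2): S=93.7883, (K−S)⁺=0.0000, hold=4.9012 ⇒ V=4.9012 continue | (k=3,j=3): S=115.9239, (K−S)⁺=0.0000, hold=0.8097 ⇒ V=0.8097 continue  boundary S*=61.3903
step 2: (k=2,j=0): S=68.2515, (K−S)⁺=19.3085, hold=20.1983 ⇒ V=20.1983 continue | (k=2,j=1): S=84.3600, (K−S)⁺=3.2000, hold=9.5464 ⇒ V=9.5464 continue | (k=2,j=2): S=104.2704, (K−S)⁺=0.0000, hold=2.9070 ⇒ V=2.9070 continue  boundary S*=-
step 1: (k=1,j=0): S=75.8795, (K−S)⁺=11.6805, hold=14.9876 ⇒ V=14.9876 continue | (k=1,j=1): S=93.7883, (K−S)⁺=0.0000, hold=6.3063 ⇒ V=6.3063 continue  boundary S*=-
step 0: (k=0,j=0): S=84.3600, (K−S)⁺=3.2000, hold=10.7447 ⇒ V=10.7447 continue  boundary S*=-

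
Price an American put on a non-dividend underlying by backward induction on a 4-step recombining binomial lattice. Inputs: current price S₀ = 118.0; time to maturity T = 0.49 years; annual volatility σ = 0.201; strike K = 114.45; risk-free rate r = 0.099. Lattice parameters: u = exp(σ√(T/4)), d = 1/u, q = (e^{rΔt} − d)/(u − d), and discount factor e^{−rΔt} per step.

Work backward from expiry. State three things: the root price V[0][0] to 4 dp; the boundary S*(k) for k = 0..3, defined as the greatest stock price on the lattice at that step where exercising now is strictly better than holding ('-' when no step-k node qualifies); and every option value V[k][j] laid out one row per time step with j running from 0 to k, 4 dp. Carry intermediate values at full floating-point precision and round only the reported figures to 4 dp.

price = 3.1995
boundary = - - 102.5125 95.5486
tree:
3.1995
6.2987 0.9212
11.9375 2.1637 0.0000
18.9014 5.0823 0.0000 0.0000
25.3923 11.9375 0.0000 0.0000 0.0000

Δt=0.12250  u=1.07288  d=0.93207  q=0.56907  discount=0.98795
step 4 (expiry): payoffs max(K−S,0) = 25.3923 11.9375 0.0000 0.0000 0.0000
step 3: (k=3,j=0): S=95.5486, (K−S)⁺=18.9014, hold=17.5218 ⇒ V=18.9014 exercise | (k=3,j=1): S=109.9840, (K−S)⁺=4.4660, hold=5.0823 ⇒ V=5.0823 continue | (k=3,j=2): S=126.6003, (K−S)⁺=0.0000, hold=0.0000 ⇒ V=0.0000 continue | (k=3,j=3): S=145.7269, (K−S)⁺=0.0000, hold=0.0000 ⇒ V=0.0000 continue  boundary S*=95.5486
step 2: (k=2,j=0): S=102.5125, (K−S)⁺=11.9375, hold=10.9043 ⇒ V=11.9375 exercise | (k=2,j=1): S=118.0000, (K−S)⁺=0.0000, hold=2.1637 ⇒ V=2.1637 continue | (k=2,j=2): S=135.8274, (K−S)⁺=0.0000, hold=0.0000 ⇒ V=0.0000 continue  boundary S*=102.5125
step 1: (k=1,j=0): S=109.9840, (K−S)⁺=4.4660, hold=6.2987 ⇒ V=6.2987 continue | (k=1,j=1): S=126.6003, (K−S)⁺=0.0000, hold=0.9212 ⇒ V=0.9212 continue  boundary S*=-
step 0: (k=0,j=0): S=118.0000, (K−S)⁺=0.0000, hold=3.1995 ⇒ V=3.1995 continue  boundary S*=-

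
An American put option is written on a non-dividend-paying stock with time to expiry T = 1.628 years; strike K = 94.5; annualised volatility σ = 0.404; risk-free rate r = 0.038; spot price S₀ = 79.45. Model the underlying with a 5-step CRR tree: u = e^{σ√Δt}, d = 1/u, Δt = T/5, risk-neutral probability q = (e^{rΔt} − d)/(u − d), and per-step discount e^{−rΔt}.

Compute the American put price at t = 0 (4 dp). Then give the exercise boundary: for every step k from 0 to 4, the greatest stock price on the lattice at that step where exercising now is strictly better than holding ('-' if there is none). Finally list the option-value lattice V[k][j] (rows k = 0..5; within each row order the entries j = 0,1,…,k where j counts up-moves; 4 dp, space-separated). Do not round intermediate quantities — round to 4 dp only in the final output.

params: Δt=0.32560 u=1.25926 d=0.79411 q=0.46939 e^(-rΔt)=0.98770
t_5 payoffs: 69.4095 54.7128 31.4076 0.0000 0.0000 0.0000
t_4: node(4,0) S=31.5955 payoff=62.9045 vs cont=61.7424 → 62.9045 [stop]  node(4,1) S=50.1026 payoff=44.3974 vs cont=43.2354 → 44.3974 [stop]  node(4,2) S=79.4500 payoff=15.0500 vs cont=16.4604 → 16.4604 [wait]  node(4,3) S=125.9876 payoff=0.0000 vs cont=0.0000 → 0.0000 [wait]  node(4,4) S=199.7846 payoff=0.0000 vs cont=0.0000 → 0.0000 [wait]  ⇒ S*(4)=50.1026
t_3: node(3,0) S=39.7872 payoff=54.7128 vs cont=53.5508 → 54.7128 [stop]  node(3,1) S=63.0924 payoff=31.4076 vs cont=30.8995 → 31.4076 [stop]  node(3,2) S=100.0486 payoff=0.0000 vs cont=8.6267 → 8.6267 [wait]  node(3,3) S=158.6518 payoff=0.0000 vs cont=0.0000 → 0.0000 [wait]  ⇒ S*(3)=63.0924
t_2: node(2,0) S=50.1026 payoff=44.3974 vs cont=43.2354 → 44.3974 [stop]  node(2,1) S=79.4500 payoff=15.0500 vs cont=20.4598 → 20.4598 [wait]  node(2,2) S=125.9876 payoff=0.0000 vs cont=4.5212 → 4.5212 [wait]  ⇒ S*(2)=50.1026
t_1: node(1,0) S=63.0924 payoff=31.4076 vs cont=32.7537 → 32.7537 [wait]  node(1,1) S=100.0486 payoff=0.0000 vs cont=12.8188 → 12.8188 [wait]  ⇒ S*(1)=-
t_0: node(0,0) S=79.4500 payoff=15.0500 vs cont=23.1088 → 23.1088 [wait]  ⇒ S*(0)=-

price = 23.1088
boundary = - - 50.1026 63.0924 50.1026
tree:
23.1088
32.7537 12.8188
44.3974 20.4598 4.5212
54.7128 31.4076 8.6267 0.0000
62.9045 44.3974 16.4604 0.0000 0.0000
69.4095 54.7128 31.4076 0.0000 0.0000 0.0000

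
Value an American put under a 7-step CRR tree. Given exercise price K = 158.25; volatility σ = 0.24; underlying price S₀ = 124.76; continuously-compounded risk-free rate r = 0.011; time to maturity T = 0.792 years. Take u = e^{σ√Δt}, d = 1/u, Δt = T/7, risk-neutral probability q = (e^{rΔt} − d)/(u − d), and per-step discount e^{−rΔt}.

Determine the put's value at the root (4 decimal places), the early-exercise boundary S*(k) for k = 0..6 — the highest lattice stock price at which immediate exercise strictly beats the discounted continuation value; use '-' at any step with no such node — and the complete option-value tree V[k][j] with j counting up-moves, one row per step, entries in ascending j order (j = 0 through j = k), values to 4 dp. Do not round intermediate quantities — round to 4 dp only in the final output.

price = 34.5485
boundary = - - 106.1588 115.0842 124.7600 135.2493 124.7600
tree:
34.5485
43.1817 25.5621
52.0912 33.9269 16.8349
60.3244 43.1658 24.3021 9.0288
67.9191 52.0912 33.4900 14.7064 3.0840
74.9248 60.3244 43.1658 23.0007 6.0255 0.0000
81.3871 67.9191 52.0912 33.4900 11.7724 0.0000 0.0000
87.3483 74.9248 60.3244 43.1658 23.0007 0.0000 0.0000 0.0000

Δt=0.11314, u=1.08408, d=0.92244, q=0.48753, disc=e^(-rΔt)=0.99876
k=7 terminal: V=max(K-S,0) → 87.3483 74.9248 60.3244 43.1658 23.0007 0.0000 0.0000 0.0000
k=6: j=0 S=76.8629 intr=81.3871 cont=81.1903 V=81.3871[EX]; j=1 S=90.3309 intr=67.9191 cont=67.7223 V=67.9191[EX]; j=2 S=106.1588 intr=52.0912 cont=51.8944 V=52.0912[EX]; j=3 S=124.7600 intr=33.4900 cont=33.2932 V=33.4900[EX]; j=4 S=146.6206 intr=11.6294 cont=11.7724 V=11.7724[hold]; j=5 S=172.3116 intr=0.0000 cont=0.0000 V=0.0000[hold]; j=6 S=202.5042 intr=0.0000 cont=0.0000 V=0.0000[hold]  S*(6)=124.7600
k=5: j=0 S=83.3252 intr=74.9248 cont=74.7279 V=74.9248[EX]; j=1 S=97.9256 intr=60.3244 cont=60.1276 V=60.3244[EX]; j=2 S=115.0842 intr=43.1658 cont=42.9690 V=43.1658[EX]; j=3 S=135.2493 intr=23.0007 cont=22.8735 V=23.0007[EX]; j=4 S=158.9479 intr=0.0000 cont=6.0255 V=6.0255[hold]; j=5 S=186.7989 intr=0.0000 cont=0.0000 V=0.0000[hold]  S*(5)=135.2493
k=4: j=0 S=90.3309 intr=67.9191 cont=67.7223 V=67.9191[EX]; j=1 S=106.1588 intr=52.0912 cont=51.8944 V=52.0912[EX]; j=2 S=124.7600 intr=33.4900 cont=33.2932 V=33.4900[EX]; j=3 S=146.6206 intr=11.6294 cont=14.7064 V=14.7064[hold]; j=4 S=172.3116 intr=0.0000 cont=3.0840 V=3.0840[hold]  S*(4)=124.7600
k=3: j=0 S=97.9256 intr=60.3244 cont=60.1276 V=60.3244[EX]; j=1 S=115.0842 intr=43.1658 cont=42.9690 V=43.1658[EX]; j=2 S=135.2493 intr=23.0007 cont=24.3021 V=24.3021[hold]; j=3 S=158.9479 intr=0.0000 cont=9.0288 V=9.0288[hold]  S*(3)=115.0842
k=2: j=0 S=106.1588 intr=52.0912 cont=51.8944 V=52.0912[EX]; j=1 S=124.7600 intr=33.4900 cont=33.9269 V=33.9269[hold]; j=2 S=146.6206 intr=11.6294 cont=16.8349 V=16.8349[hold]  S*(2)=106.1588
k=1: j=0 S=115.0842 intr=43.1658 cont=43.1817 V=43.1817[hold]; j=1 S=135.2493 intr=23.0007 cont=25.5621 V=25.5621[hold]  S*(1)=-
k=0: j=0 S=124.7600 intr=33.4900 cont=34.5485 V=34.5485[hold]  S*(0)=-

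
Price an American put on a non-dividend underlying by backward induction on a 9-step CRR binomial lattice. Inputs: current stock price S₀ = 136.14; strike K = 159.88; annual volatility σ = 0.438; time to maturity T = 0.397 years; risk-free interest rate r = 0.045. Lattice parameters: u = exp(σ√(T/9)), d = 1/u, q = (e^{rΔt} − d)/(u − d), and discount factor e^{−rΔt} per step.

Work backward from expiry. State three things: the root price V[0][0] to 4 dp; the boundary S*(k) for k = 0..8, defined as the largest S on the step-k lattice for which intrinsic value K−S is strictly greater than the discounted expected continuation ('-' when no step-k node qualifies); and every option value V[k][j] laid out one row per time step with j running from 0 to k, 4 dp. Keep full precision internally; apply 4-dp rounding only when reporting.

Δt=0.04411, u=1.09636, d=0.91211, q=0.48780, disc=e^(-rΔt)=0.99802
k=9 terminal: V=max(K-S,0) → 100.3929 88.3768 73.9334 56.5726 35.7050 10.6221 0.0000 0.0000 0.0000 0.0000
k=8: j=0 S=65.2190 intr=94.6610 cont=94.3439 V=94.6610[EX]; j=1 S=78.3930 intr=81.4870 cont=81.1700 V=81.4870[EX]; j=2 S=94.2280 intr=65.6520 cont=65.3349 V=65.6520[EX]; j=3 S=113.2616 intr=46.6184 cont=46.3013 V=46.6184[EX]; j=4 S=136.1400 intr=23.7400 cont=23.4230 V=23.7400[EX]; j=5 S=163.6397 intr=0.0000 cont=5.4298 V=5.4298[hold]; j=6 S=196.6942 intr=0.0000 cont=0.0000 V=0.0000[hold]; j=7 S=236.4255 intr=0.0000 cont=0.0000 V=0.0000[hold]; j=8 S=284.1824 intr=0.0000 cont=0.0000 V=0.0000[hold]  S*(8)=136.1400
k=7: j=0 S=71.5032 intr=88.3768 cont=88.0597 V=88.3768[EX]; j=1 S=85.9466 intr=73.9334 cont=73.6164 V=73.9334[EX]; j=2 S=103.3074 intr=56.5726 cont=56.2556 V=56.5726[EX]; j=3 S=124.1750 intr=35.7050 cont=35.3879 V=35.7050[EX]; j=4 S=149.2579 intr=10.6221 cont=14.7789 V=14.7789[hold]; j=5 S=179.4073 intr=0.0000 cont=2.7756 V=2.7756[hold]; j=6 S=215.6468 intr=0.0000 cont=0.0000 V=0.0000[hold]; j=7 S=259.2065 intr=0.0000 cont=0.0000 V=0.0000[hold]  S*(7)=124.1750
k=6: j=0 S=78.3930 intr=81.4870 cont=81.1700 V=81.4870[EX]; j=1 S=94.2280 intr=65.6520 cont=65.3349 V=65.6520[EX]; j=2 S=113.2616 intr=46.6184 cont=46.3013 V=46.6184[EX]; j=3 S=136.1400 intr=23.7400 cont=25.4466 V=25.4466[hold]; j=4 S=163.6397 intr=0.0000 cont=8.9060 V=8.9060[hold]; j=5 S=196.6942 intr=0.0000 cont=1.4189 V=1.4189[hold]; j=6 S=236.4255 intr=0.0000 cont=0.0000 V=0.0000[hold]  S*(6)=113.2616
k=5: j=0 S=85.9466 intr=73.9334 cont=73.6164 V=73.9334[EX]; j=1 S=103.3074 intr=56.5726 cont=56.2556 V=56.5726[EX]; j=2 S=124.1750 intr=35.7050 cont=36.2187 V=36.2187[hold]; j=3 S=149.2579 intr=10.6221 cont=17.3436 V=17.3436[hold]; j=4 S=179.4073 intr=0.0000 cont=5.2433 V=5.2433[hold]; j=5 S=215.6468 intr=0.0000 cont=0.7253 V=0.7253[hold]  S*(5)=103.3074
k=4: j=0 S=94.2280 intr=65.6520 cont=65.3349 V=65.6520[EX]; j=1 S=113.2616 intr=46.6184 cont=46.5514 V=46.6184[EX]; j=2 S=136.1400 intr=23.7400 cont=26.9578 V=26.9578[hold]; j=3 S=163.6397 intr=0.0000 cont=11.4183 V=11.4183[hold]; j=4 S=196.6942 intr=0.0000 cont=3.0334 V=3.0334[hold]  S*(4)=113.2616
k=3: j=0 S=103.3074 intr=56.5726 cont=56.2556 V=56.5726[EX]; j=1 S=124.1750 intr=35.7050 cont=36.9545 V=36.9545[hold]; j=2 S=149.2579 intr=10.6221 cont=19.3392 V=19.3392[hold]; j=3 S=179.4073 intr=0.0000 cont=7.3136 V=7.3136[hold]  S*(3)=103.3074
k=2: j=0 S=113.2616 intr=46.6184 cont=46.9096 V=46.9096[hold]; j=1 S=136.1400 intr=23.7400 cont=28.3054 V=28.3054[hold]; j=2 S=163.6397 intr=0.0000 cont=13.4464 V=13.4464[hold]  S*(2)=-
k=1: j=0 S=124.1750 intr=35.7050 cont=37.7594 V=37.7594[hold]; j=1 S=149.2579 intr=10.6221 cont=21.0154 V=21.0154[hold]  S*(1)=-
k=0: j=0 S=136.1400 intr=23.7400 cont=29.5329 V=29.5329[hold]  S*(0)=-

price = 29.5329
boundary = - - - 103.3074 113.2616 103.3074 113.2616 124.1750 136.1400
tree:
29.5329
37.7594 21.0154
46.9096 28.3054 13.4464
56.5726 36.9545 19.3392 7.3136
65.6520 46.6184 26.9578 11.4183 3.0334
73.9334 56.5726 36.2187 17.3436 5.2433 0.7253
81.4870 65.6520 46.6184 25.4466 8.9060 1.4189 0.0000
88.3768 73.9334 56.5726 35.7050 14.7789 2.7756 0.0000 0.0000
94.6610 81.4870 65.6520 46.6184 23.7400 5.4298 0.0000 0.0000 0.0000
100.3929 88.3768 73.9334 56.5726 35.7050 10.6221 0.0000 0.0000 0.0000 0.0000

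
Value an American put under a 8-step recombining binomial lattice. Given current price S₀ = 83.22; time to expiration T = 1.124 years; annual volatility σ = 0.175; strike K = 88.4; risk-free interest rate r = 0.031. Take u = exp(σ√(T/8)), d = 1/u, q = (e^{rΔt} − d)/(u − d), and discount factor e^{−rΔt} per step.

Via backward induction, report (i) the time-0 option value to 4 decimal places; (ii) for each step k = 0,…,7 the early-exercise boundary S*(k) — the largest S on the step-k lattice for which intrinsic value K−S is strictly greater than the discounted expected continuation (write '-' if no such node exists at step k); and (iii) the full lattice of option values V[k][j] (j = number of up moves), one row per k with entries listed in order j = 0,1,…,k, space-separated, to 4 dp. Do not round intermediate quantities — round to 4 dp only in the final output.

Δt=0.14050, u=1.06780, d=0.93651, q=0.51685, disc=e^(-rΔt)=0.99565
k=8 terminal: V=max(K-S,0) → 39.1593 32.2564 24.3858 15.4119 5.1800 0.0000 0.0000 0.0000 0.0000
k=7: j=0 S=52.5790 intr=35.8210 cont=35.4368 V=35.8210[EX]; j=1 S=59.9499 intr=28.4501 cont=28.0659 V=28.4501[EX]; j=2 S=68.3540 intr=20.0460 cont=19.6618 V=20.0460[EX]; j=3 S=77.9363 intr=10.4637 cont=10.0795 V=10.4637[EX]; j=4 S=88.8619 intr=0.0000 cont=2.4918 V=2.4918[hold]; j=5 S=101.3191 intr=0.0000 cont=0.0000 V=0.0000[hold]; j=6 S=115.5227 intr=0.0000 cont=0.0000 V=0.0000[hold]; j=7 S=131.7174 intr=0.0000 cont=0.0000 V=0.0000[hold]  S*(7)=77.9363
k=6: j=0 S=56.1436 intr=32.2564 cont=31.8722 V=32.2564[EX]; j=1 S=64.0142 intr=24.3858 cont=24.0016 V=24.3858[EX]; j=2 S=72.9881 intr=15.4119 cont=15.0277 V=15.4119[EX]; j=3 S=83.2200 intr=5.1800 cont=6.3158 V=6.3158[hold]; j=4 S=94.8863 intr=0.0000 cont=1.1987 V=1.1987[hold]; j=5 S=108.1881 intr=0.0000 cont=0.0000 V=0.0000[hold]; j=6 S=123.3545 intr=0.0000 cont=0.0000 V=0.0000[hold]  S*(6)=72.9881
k=5: j=0 S=59.9499 intr=28.4501 cont=28.0659 V=28.4501[EX]; j=1 S=68.3540 intr=20.0460 cont=19.6618 V=20.0460[EX]; j=2 S=77.9363 intr=10.4637 cont=10.6640 V=10.6640[hold]; j=3 S=88.8619 intr=0.0000 cont=3.6550 V=3.6550[hold]; j=4 S=101.3191 intr=0.0000 cont=0.5766 V=0.5766[hold]; j=5 S=115.5227 intr=0.0000 cont=0.0000 V=0.0000[hold]  S*(5)=68.3540
k=4: j=0 S=64.0142 intr=24.3858 cont=24.0016 V=24.3858[EX]; j=1 S=72.9881 intr=15.4119 cont=15.1308 V=15.4119[EX]; j=2 S=83.2200 intr=5.1800 cont=7.0108 V=7.0108[hold]; j=3 S=94.8863 intr=0.0000 cont=2.0550 V=2.0550[hold]; j=4 S=108.1881 intr=0.0000 cont=0.2774 V=0.2774[hold]  S*(4)=72.9881
k=3: j=0 S=68.3540 intr=20.0460 cont=19.6618 V=20.0460[EX]; j=1 S=77.9363 intr=10.4637 cont=11.0216 V=11.0216[hold]; j=2 S=88.8619 intr=0.0000 cont=4.4300 V=4.4300[hold]; j=3 S=101.3191 intr=0.0000 cont=1.1313 V=1.1313[hold]  S*(3)=68.3540
k=2: j=0 S=72.9881 intr=15.4119 cont=15.3149 V=15.4119[EX]; j=1 S=83.2200 intr=5.1800 cont=7.5816 V=7.5816[hold]; j=2 S=94.8863 intr=0.0000 cont=2.7132 V=2.7132[hold]  S*(2)=72.9881
k=1: j=0 S=77.9363 intr=10.4637 cont=11.3154 V=11.3154[hold]; j=1 S=88.8619 intr=0.0000 cont=5.0433 V=5.0433[hold]  S*(1)=-
k=0: j=0 S=83.2200 intr=5.1800 cont=8.0386 V=8.0386[hold]  S*(0)=-

price = 8.0386
boundary = - - 72.9881 68.3540 72.9881 68.3540 72.9881 77.9363
tree:
8.0386
11.3154 5.0433
15.4119 7.5816 2.7132
20.0460 11.0216 4.4300 1.1313
24.3858 15.4119 7.0108 2.0550 0.2774
28.4501 20.0460 10.6640 3.6550 0.5766 0.0000
32.2564 24.3858 15.4119 6.3158 1.1987 0.0000 0.0000
35.8210 28.4501 20.0460 10.4637 2.4918 0.0000 0.0000 0.0000
39.1593 32.2564 24.3858 15.4119 5.1800 0.0000 0.0000 0.0000 0.0000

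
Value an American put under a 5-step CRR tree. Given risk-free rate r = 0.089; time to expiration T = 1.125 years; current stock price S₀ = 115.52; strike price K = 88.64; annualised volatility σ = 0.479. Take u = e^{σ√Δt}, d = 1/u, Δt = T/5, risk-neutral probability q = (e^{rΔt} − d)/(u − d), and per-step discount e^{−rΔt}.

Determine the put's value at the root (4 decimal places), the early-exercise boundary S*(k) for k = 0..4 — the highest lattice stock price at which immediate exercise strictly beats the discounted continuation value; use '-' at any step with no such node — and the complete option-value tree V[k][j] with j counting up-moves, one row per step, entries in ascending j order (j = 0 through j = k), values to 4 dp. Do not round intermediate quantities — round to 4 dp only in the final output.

params: Δt=0.22500 u=1.25509 d=0.79675 q=0.48757 e^(-rΔt)=0.98017
t_5 payoffs: 51.5482 30.2109 0.0000 0.0000 0.0000 0.0000
t_4: node(4,0) S=46.5536 payoff=42.0864 vs cont=40.3290 → 42.0864 [stop]  node(4,1) S=73.3340 payoff=15.3060 vs cont=15.1740 → 15.3060 [stop]  node(4,2) S=115.5200 payoff=0.0000 vs cont=0.0000 → 0.0000 [wait]  node(4,3) S=181.9738 payoff=0.0000 vs cont=0.0000 → 0.0000 [wait]  node(4,4) S=286.6558 payoff=0.0000 vs cont=0.0000 → 0.0000 [wait]  ⇒ S*(4)=73.3340
t_3: node(3,0) S=58.4291 payoff=30.2109 vs cont=28.4535 → 30.2109 [stop]  node(3,1) S=92.0410 payoff=0.0000 vs cont=7.6877 → 7.6877 [wait]  node(3,2) S=144.9883 payoff=0.0000 vs cont=0.0000 → 0.0000 [wait]  node(3,3) S=228.3941 payoff=0.0000 vs cont=0.0000 → 0.0000 [wait]  ⇒ S*(3)=58.4291
t_2: node(2,0) S=73.3340 payoff=15.3060 vs cont=18.8480 → 18.8480 [wait]  node(2,1) S=115.5200 payoff=0.0000 vs cont=3.8613 → 3.8613 [wait]  node(2,2) S=181.9738 payoff=0.0000 vs cont=0.0000 → 0.0000 [wait]  ⇒ S*(2)=-
t_1: node(1,0) S=92.0410 payoff=0.0000 vs cont=11.3121 → 11.3121 [wait]  node(1,1) S=144.9883 payoff=0.0000 vs cont=1.9394 → 1.9394 [wait]  ⇒ S*(1)=-
t_0: node(0,0) S=115.5200 payoff=0.0000 vs cont=6.6086 → 6.6086 [wait]  ⇒ S*(0)=-

price = 6.6086
boundary = - - - 58.4291 73.3340
tree:
6.6086
11.3121 1.9394
18.8480 3.8613 0.0000
30.2109 7.6877 0.0000 0.0000
42.0864 15.3060 0.0000 0.0000 0.0000
51.5482 30.2109 0.0000 0.0000 0.0000 0.0000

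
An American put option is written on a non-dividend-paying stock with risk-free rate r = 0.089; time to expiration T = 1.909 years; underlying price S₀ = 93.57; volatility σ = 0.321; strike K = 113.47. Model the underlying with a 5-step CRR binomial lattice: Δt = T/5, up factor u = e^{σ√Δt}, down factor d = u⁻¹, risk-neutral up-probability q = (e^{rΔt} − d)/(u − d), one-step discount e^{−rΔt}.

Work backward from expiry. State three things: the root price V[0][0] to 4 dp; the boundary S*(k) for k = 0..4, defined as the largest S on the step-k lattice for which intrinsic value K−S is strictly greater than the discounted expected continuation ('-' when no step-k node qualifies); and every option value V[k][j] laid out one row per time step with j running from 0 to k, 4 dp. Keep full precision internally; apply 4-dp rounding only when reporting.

price = 22.4001
boundary = - 76.7355 62.9297 76.7355 93.5700
tree:
22.4001
36.7345 11.4892
50.5403 21.0575 3.9833
61.8622 36.7345 8.9032 0.0000
71.1472 50.5403 19.9000 0.0000 0.0000
78.7616 61.8622 36.7345 0.0000 0.0000 0.0000

Δt=0.38180, u=1.21938, d=0.82009, q=0.53714, disc=e^(-rΔt)=0.96659
k=5 terminal: V=max(K-S,0) → 78.7616 61.8622 36.7345 0.0000 0.0000 0.0000
k=4: j=0 S=42.3228 intr=71.1472 cont=67.3562 V=71.1472[EX]; j=1 S=62.9297 intr=50.5403 cont=46.7493 V=50.5403[EX]; j=2 S=93.5700 intr=19.9000 cont=16.4350 V=19.9000[EX]; j=3 S=139.1290 intr=0.0000 cont=0.0000 V=0.0000[hold]; j=4 S=206.8705 intr=0.0000 cont=0.0000 V=0.0000[hold]  S*(4)=93.5700
k=3: j=0 S=51.6078 intr=61.8622 cont=58.0713 V=61.8622[EX]; j=1 S=76.7355 intr=36.7345 cont=32.9436 V=36.7345[EX]; j=2 S=114.0978 intr=0.0000 cont=8.9032 V=8.9032[hold]; j=3 S=169.6516 intr=0.0000 cont=0.0000 V=0.0000[hold]  S*(3)=76.7355
k=2: j=0 S=62.9297 intr=50.5403 cont=46.7493 V=50.5403[EX]; j=1 S=93.5700 intr=19.9000 cont=21.0575 V=21.0575[hold]; j=2 S=139.1290 intr=0.0000 cont=3.9833 V=3.9833[hold]  S*(2)=62.9297
k=1: j=0 S=76.7355 intr=36.7345 cont=33.5445 V=36.7345[EX]; j=1 S=114.0978 intr=0.0000 cont=11.4892 V=11.4892[hold]  S*(1)=76.7355
k=0: j=0 S=93.5700 intr=19.9000 cont=22.4001 V=22.4001[hold]  S*(0)=-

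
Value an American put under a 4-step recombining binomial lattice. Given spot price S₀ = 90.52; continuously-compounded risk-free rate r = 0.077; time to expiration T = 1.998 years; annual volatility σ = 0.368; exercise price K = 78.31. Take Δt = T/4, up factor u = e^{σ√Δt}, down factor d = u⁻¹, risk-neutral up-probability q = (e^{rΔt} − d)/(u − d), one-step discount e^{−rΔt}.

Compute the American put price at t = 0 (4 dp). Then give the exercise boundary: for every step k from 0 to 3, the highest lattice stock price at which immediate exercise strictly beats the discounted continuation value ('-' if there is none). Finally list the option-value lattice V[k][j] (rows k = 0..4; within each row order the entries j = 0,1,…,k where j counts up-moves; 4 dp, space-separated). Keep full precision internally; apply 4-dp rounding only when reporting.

price = 7.9727
boundary = - - 53.8068 41.4843
tree:
7.9727
14.2305 2.5705
24.5032 5.4503 0.0000
36.8257 11.5564 0.0000 0.0000
46.3262 24.5032 0.0000 0.0000 0.0000

Δt=0.49950, u=1.29704, d=0.77099, q=0.50988, disc=e^(-rΔt)=0.96227
k=4 terminal: V=max(K-S,0) → 46.3262 24.5032 0.0000 0.0000 0.0000
k=3: j=0 S=41.4843 intr=36.8257 cont=33.8710 V=36.8257[EX]; j=1 S=69.7896 intr=8.5204 cont=11.5564 V=11.5564[hold]; j=2 S=117.4081 intr=0.0000 cont=0.0000 V=0.0000[hold]; j=3 S=197.5173 intr=0.0000 cont=0.0000 V=0.0000[hold]  S*(3)=41.4843
k=2: j=0 S=53.8068 intr=24.5032 cont=23.0380 V=24.5032[EX]; j=1 S=90.5200 intr=0.0000 cont=5.4503 V=5.4503[hold]; j=2 S=152.2831 intr=0.0000 cont=0.0000 V=0.0000[hold]  S*(2)=53.8068
k=1: j=0 S=69.7896 intr=8.5204 cont=14.2305 V=14.2305[hold]; j=1 S=117.4081 intr=0.0000 cont=2.5705 V=2.5705[hold]  S*(1)=-
k=0: j=0 S=90.5200 intr=0.0000 cont=7.9727 V=7.9727[hold]  S*(0)=-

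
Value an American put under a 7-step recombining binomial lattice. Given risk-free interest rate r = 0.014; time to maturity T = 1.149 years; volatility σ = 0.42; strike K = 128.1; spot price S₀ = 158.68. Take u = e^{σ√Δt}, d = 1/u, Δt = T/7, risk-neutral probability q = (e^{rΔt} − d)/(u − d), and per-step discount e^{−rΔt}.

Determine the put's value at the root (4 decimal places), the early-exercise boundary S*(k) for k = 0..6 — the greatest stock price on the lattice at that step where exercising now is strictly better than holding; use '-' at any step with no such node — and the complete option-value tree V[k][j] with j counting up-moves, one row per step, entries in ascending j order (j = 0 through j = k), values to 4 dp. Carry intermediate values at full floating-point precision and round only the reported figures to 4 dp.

price = 12.0697
boundary = - - - - - 67.7676 80.3382
tree:
12.0697
17.8996 5.4028
25.8054 8.8664 1.4332
35.9183 14.2647 2.6816 0.0000
47.8401 22.3406 5.0171 0.0000 0.0000
60.3324 33.6632 9.3869 0.0000 0.0000 0.0000
70.9361 47.7618 17.5627 0.0000 0.0000 0.0000 0.0000
79.8806 60.3324 32.8594 0.0000 0.0000 0.0000 0.0000 0.0000

Δt=0.16414  u=1.18550  d=0.84353  q=0.46429  discount=0.99770
step 7 (expiry): payoffs max(K−S,0) = 79.8806 60.3324 32.8594 0.0000 0.0000 0.0000 0.0000 0.0000
step 6: (k=6,j=0): S=57.1639, (K−S)⁺=70.9361, hold=70.6420 ⇒ V=70.9361 exercise | (k=6,j=1): S=80.3382, (K−S)⁺=47.7618, hold=47.4678 ⇒ V=47.7618 exercise | (k=6,j=2): S=112.9073, (K−S)⁺=15.1927, hold=17.5627 ⇒ V=17.5627 continue | (k=6,j=3): S=158.6800, (K−S)⁺=0.0000, hold=0.0000 ⇒ V=0.0000 continue | (k=6,j=4): S=223.0089, (K−S)⁺=0.0000, hold=0.0000 ⇒ V=0.0000 continue | (k=6,j=5): S=313.4168, (K−S)⁺=0.0000, hold=0.0000 ⇒ V=0.0000 continue | (k=6,j=6): S=440.4761, (K−S)⁺=0.0000, hold=0.0000 ⇒ V=0.0000 continue  boundary S*=80.3382
step 5: (k=5,j=0): S=67.7676, (K−S)⁺=60.3324, hold=60.0384 ⇒ V=60.3324 exercise | (k=5,j=1): S=95.2406, (K−S)⁺=32.8594, hold=33.6632 ⇒ V=33.6632 continue | (k=5,j=2): S=133.8512, (K−S)⁺=0.0000, hold=9.3869 ⇒ V=9.3869 continue | (k=5,j=3): S=188.1145, (K−S)⁺=0.0000, hold=0.0000 ⇒ V=0.0000 continue | (k=5,j=4): S=264.3761, (K−S)⁺=0.0000, hold=0.0000 ⇒ V=0.0000 continue | (k=5,j=5): S=371.5543, (K−S)⁺=0.0000, hold=0.0000 ⇒ V=0.0000 continue  boundary S*=67.7676
step 4: (k=4,j=0): S=80.3382, (K−S)⁺=47.7618, hold=47.8401 ⇒ V=47.8401 continue | (k=4,j=1): S=112.9073, (K−S)⁺=15.1927, hold=22.3406 ⇒ V=22.3406 continue | (k=4,j=2): S=158.6800, (K−S)⁺=0.0000, hold=5.0171 ⇒ V=5.0171 continue | (k=4,j=3): S=223.0089, (K−S)⁺=0.0000, hold=0.0000 ⇒ V=0.0000 continue | (k=4,j=4): S=313.4168, (K−S)⁺=0.0000, hold=0.0000 ⇒ V=0.0000 continue  boundary S*=-
step 3: (k=3,j=0): S=95.2406, (K−S)⁺=32.8594, hold=35.9183 ⇒ V=35.9183 continue | (k=3,j=1): S=133.8512, (K−S)⁺=0.0000, hold=14.2647 ⇒ V=14.2647 continue | (k=3,j=2): S=188.1145, (K−S)⁺=0.0000, hold=2.6816 ⇒ V=2.6816 continue | (k=3,j=3): S=264.3761, (K−S)⁺=0.0000, hold=0.0000 ⇒ V=0.0000 continue  boundary S*=-
step 2: (k=2,j=0): S=112.9073, (K−S)⁺=15.1927, hold=25.8054 ⇒ V=25.8054 continue | (k=2,j=1): S=158.6800, (K−S)⁺=0.0000, hold=8.8664 ⇒ V=8.8664 continue | (k=2,j=2): S=223.0089, (K−S)⁺=0.0000, hold=1.4332 ⇒ V=1.4332 continue  boundary S*=-
step 1: (k=1,j=0): S=133.8512, (K−S)⁺=0.0000, hold=17.8996 ⇒ V=17.8996 continue | (k=1,j=1): S=188.1145, (K−S)⁺=0.0000, hold=5.4028 ⇒ V=5.4028 continue  boundary S*=-
step 0: (k=0,j=0): S=158.6800, (K−S)⁺=0.0000, hold=12.0697 ⇒ V=12.0697 continue  boundary S*=-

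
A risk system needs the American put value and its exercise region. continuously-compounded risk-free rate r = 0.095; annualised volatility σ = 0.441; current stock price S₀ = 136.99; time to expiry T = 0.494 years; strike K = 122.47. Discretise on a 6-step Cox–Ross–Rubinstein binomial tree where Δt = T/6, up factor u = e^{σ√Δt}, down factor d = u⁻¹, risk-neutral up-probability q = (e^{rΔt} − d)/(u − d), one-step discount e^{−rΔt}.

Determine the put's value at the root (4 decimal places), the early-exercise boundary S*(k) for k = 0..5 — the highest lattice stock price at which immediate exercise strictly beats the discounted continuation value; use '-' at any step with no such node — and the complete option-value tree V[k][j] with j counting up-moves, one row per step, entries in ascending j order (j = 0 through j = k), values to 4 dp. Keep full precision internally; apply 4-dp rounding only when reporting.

params: Δt=0.08233 u=1.13489 d=0.88114 q=0.49935 e^(-rΔt)=0.99221
t_6 payoffs: 58.3555 39.8915 16.1101 0.0000 0.0000 0.0000 0.0000
t_5: node(5,0) S=72.7632 payoff=49.7068 vs cont=48.7526 → 49.7068 [stop]  node(5,1) S=93.7179 payoff=28.7521 vs cont=27.7979 → 28.7521 [stop]  node(5,2) S=120.7073 payoff=1.7627 vs cont=8.0026 → 8.0026 [wait]  node(5,3) S=155.4692 payoff=0.0000 vs cont=0.0000 → 0.0000 [wait]  node(5,4) S=200.2420 payoff=0.0000 vs cont=0.0000 → 0.0000 [wait]  node(5,5) S=257.9088 payoff=0.0000 vs cont=0.0000 → 0.0000 [wait]  ⇒ S*(5)=93.7179
t_4: node(4,0) S=82.5785 payoff=39.8915 vs cont=38.9373 → 39.8915 [stop]  node(4,1) S=106.3599 payoff=16.1101 vs cont=18.2475 → 18.2475 [wait]  node(4,2) S=136.9900 payoff=0.0000 vs cont=3.9753 → 3.9753 [wait]  node(4,3) S=176.4411 payoff=0.0000 vs cont=0.0000 → 0.0000 [wait]  node(4,4) S=227.2535 payoff=0.0000 vs cont=0.0000 → 0.0000 [wait]  ⇒ S*(4)=82.5785
t_3: node(3,0) S=93.7179 payoff=28.7521 vs cont=28.8569 → 28.8569 [wait]  node(3,1) S=120.7073 payoff=1.7627 vs cont=11.0340 → 11.0340 [wait]  node(3,2) S=155.4692 payoff=0.0000 vs cont=1.9747 → 1.9747 [wait]  node(3,3) S=200.2420 payoff=0.0000 vs cont=0.0000 → 0.0000 [wait]  ⇒ S*(3)=-
t_2: node(2,0) S=106.3599 payoff=16.1101 vs cont=19.8016 → 19.8016 [wait]  node(2,1) S=136.9900 payoff=0.0000 vs cont=6.4595 → 6.4595 [wait]  node(2,2) S=176.4411 payoff=0.0000 vs cont=0.9809 → 0.9809 [wait]  ⇒ S*(2)=-
t_1: node(1,0) S=120.7073 payoff=1.7627 vs cont=13.0368 → 13.0368 [wait]  node(1,1) S=155.4692 payoff=0.0000 vs cont=3.6948 → 3.6948 [wait]  ⇒ S*(1)=-
t_0: node(0,0) S=136.9900 payoff=0.0000 vs cont=8.3066 → 8.3066 [wait]  ⇒ S*(0)=-

price = 8.3066
boundary = - - - - 82.5785 93.7179
tree:
8.3066
13.0368 3.6948
19.8016 6.4595 0.9809
28.8569 11.0340 1.9747 0.0000
39.8915 18.2475 3.9753 0.0000 0.0000
49.7068 28.7521 8.0026 0.0000 0.0000 0.0000
58.3555 39.8915 16.1101 0.0000 0.0000 0.0000 0.0000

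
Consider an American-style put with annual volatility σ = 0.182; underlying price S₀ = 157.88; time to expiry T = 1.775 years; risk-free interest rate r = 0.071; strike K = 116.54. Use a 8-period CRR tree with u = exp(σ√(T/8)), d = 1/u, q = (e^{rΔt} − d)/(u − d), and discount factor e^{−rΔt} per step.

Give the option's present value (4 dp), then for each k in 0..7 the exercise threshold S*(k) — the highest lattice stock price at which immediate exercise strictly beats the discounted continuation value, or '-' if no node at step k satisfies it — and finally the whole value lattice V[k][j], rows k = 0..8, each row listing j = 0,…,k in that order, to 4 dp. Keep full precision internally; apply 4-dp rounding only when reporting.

price = 0.5628
boundary = - - - - - 102.8419 94.3927 102.8419
tree:
0.5628
1.1154 0.1635
2.1713 0.3533 0.0255
4.1355 0.7564 0.0603 0.0000
7.6626 1.6014 0.1428 0.0000 0.0000
13.6981 3.3425 0.3382 0.0000 0.0000 0.0000
22.1473 6.8500 0.8009 0.0000 0.0000 0.0000 0.0000
29.9023 13.6981 1.8969 0.0000 0.0000 0.0000 0.0000 0.0000
37.0201 22.1473 4.4927 0.0000 0.0000 0.0000 0.0000 0.0000 0.0000

Δt=0.22187, u=1.08951, d=0.91784, q=0.57107, disc=e^(-rΔt)=0.98437
k=8 terminal: V=max(K-S,0) → 37.0201 22.1473 4.4927 0.0000 0.0000 0.0000 0.0000 0.0000 0.0000
k=7: j=0 S=86.6377 intr=29.9023 cont=28.0808 V=29.9023[EX]; j=1 S=102.8419 intr=13.6981 cont=11.8767 V=13.6981[EX]; j=2 S=122.0767 intr=0.0000 cont=1.8969 V=1.8969[hold]; j=3 S=144.9091 intr=0.0000 cont=0.0000 V=0.0000[hold]; j=4 S=172.0119 intr=0.0000 cont=0.0000 V=0.0000[hold]; j=5 S=204.1839 intr=0.0000 cont=0.0000 V=0.0000[hold]; j=6 S=242.3731 intr=0.0000 cont=0.0000 V=0.0000[hold]; j=7 S=287.7049 intr=0.0000 cont=0.0000 V=0.0000[hold]  S*(7)=102.8419
k=6: j=0 S=94.3927 intr=22.1473 cont=20.3258 V=22.1473[EX]; j=1 S=112.0473 intr=4.4927 cont=6.8500 V=6.8500[hold]; j=2 S=133.0039 intr=0.0000 cont=0.8009 V=0.8009[hold]; j=3 S=157.8800 intr=0.0000 cont=0.0000 V=0.0000[hold]; j=4 S=187.4088 intr=0.0000 cont=0.0000 V=0.0000[hold]; j=5 S=222.4605 intr=0.0000 cont=0.0000 V=0.0000[hold]; j=6 S=264.0680 intr=0.0000 cont=0.0000 V=0.0000[hold]  S*(6)=94.3927
k=5: j=0 S=102.8419 intr=13.6981 cont=13.2018 V=13.6981[EX]; j=1 S=122.0767 intr=0.0000 cont=3.3425 V=3.3425[hold]; j=2 S=144.9091 intr=0.0000 cont=0.3382 V=0.3382[hold]; j=3 S=172.0119 intr=0.0000 cont=0.0000 V=0.0000[hold]; j=4 S=204.1839 intr=0.0000 cont=0.0000 V=0.0000[hold]; j=5 S=242.3731 intr=0.0000 cont=0.0000 V=0.0000[hold]  S*(5)=102.8419
k=4: j=0 S=112.0473 intr=4.4927 cont=7.6626 V=7.6626[hold]; j=1 S=133.0039 intr=0.0000 cont=1.6014 V=1.6014[hold]; j=2 S=157.8800 intr=0.0000 cont=0.1428 V=0.1428[hold]; j=3 S=187.4088 intr=0.0000 cont=0.0000 V=0.0000[hold]; j=4 S=222.4605 intr=0.0000 cont=0.0000 V=0.0000[hold]  S*(4)=-
k=3: j=0 S=122.0767 intr=0.0000 cont=4.1355 V=4.1355[hold]; j=1 S=144.9091 intr=0.0000 cont=0.7564 V=0.7564[hold]; j=2 S=172.0119 intr=0.0000 cont=0.0603 V=0.0603[hold]; j=3 S=204.1839 intr=0.0000 cont=0.0000 V=0.0000[hold]  S*(3)=-
k=2: j=0 S=133.0039 intr=0.0000 cont=2.1713 V=2.1713[hold]; j=1 S=157.8800 intr=0.0000 cont=0.3533 V=0.3533[hold]; j=2 S=187.4088 intr=0.0000 cont=0.0255 V=0.0255[hold]  S*(2)=-
k=1: j=0 S=144.9091 intr=0.0000 cont=1.1154 V=1.1154[hold]; j=1 S=172.0119 intr=0.0000 cont=0.1635 V=0.1635[hold]  S*(1)=-
k=0: j=0 S=157.8800 intr=0.0000 cont=0.5628 V=0.5628[hold]  S*(0)=-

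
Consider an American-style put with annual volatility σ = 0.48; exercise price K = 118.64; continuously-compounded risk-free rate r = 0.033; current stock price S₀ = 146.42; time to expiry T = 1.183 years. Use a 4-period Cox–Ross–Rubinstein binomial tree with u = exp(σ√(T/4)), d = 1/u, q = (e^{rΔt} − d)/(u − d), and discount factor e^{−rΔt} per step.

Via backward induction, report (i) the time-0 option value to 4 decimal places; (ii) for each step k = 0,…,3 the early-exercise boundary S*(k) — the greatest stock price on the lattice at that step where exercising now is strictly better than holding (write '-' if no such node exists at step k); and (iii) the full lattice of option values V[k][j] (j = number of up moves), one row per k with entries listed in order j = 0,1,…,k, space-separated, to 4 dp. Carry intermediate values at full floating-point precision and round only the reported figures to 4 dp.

Δt=0.29575  u=1.29828  d=0.77025  q=0.45368  discount=0.99029
step 4 (expiry): payoffs max(K−S,0) = 67.1016 31.7708 0.0000 0.0000 0.0000
step 3: (k=3,j=0): S=66.9111, (K−S)⁺=51.7289, hold=50.5766 ⇒ V=51.7289 exercise | (k=3,j=1): S=112.7803, (K−S)⁺=5.8597, hold=17.1884 ⇒ V=17.1884 continue | (k=3,j=2): S=190.0937, (K−S)⁺=0.0000, hold=0.0000 ⇒ V=0.0000 continue | (k=3,j=3): S=320.4073, (K−S)⁺=0.0000, hold=0.0000 ⇒ V=0.0000 continue  boundary S*=66.9111
step 2: (k=2,j=0): S=86.8692, (K−S)⁺=31.7708, hold=35.7082 ⇒ V=35.7082 continue | (k=2,j=1): S=146.4200, (K−S)⁺=0.0000, hold=9.2991 ⇒ V=9.2991 continue | (k=2,j=2): S=246.7943, (K−S)⁺=0.0000, hold=0.0000 ⇒ V=0.0000 continue  boundary S*=-
step 1: (k=1,j=0): S=112.7803, (K−S)⁺=5.8597, hold=23.4964 ⇒ V=23.4964 continue | (k=1,j=1): S=190.0937, (K−S)⁺=0.0000, hold=5.0309 ⇒ V=5.0309 continue  boundary S*=-
step 0: (k=0,j=0): S=146.4200, (K−S)⁺=0.0000, hold=14.9721 ⇒ V=14.9721 continue  boundary S*=-

price = 14.9721
boundary = - - - 66.9111
tree:
14.9721
23.4964 5.0309
35.7082 9.2991 0.0000
51.7289 17.1884 0.0000 0.0000
67.1016 31.7708 0.0000 0.0000 0.0000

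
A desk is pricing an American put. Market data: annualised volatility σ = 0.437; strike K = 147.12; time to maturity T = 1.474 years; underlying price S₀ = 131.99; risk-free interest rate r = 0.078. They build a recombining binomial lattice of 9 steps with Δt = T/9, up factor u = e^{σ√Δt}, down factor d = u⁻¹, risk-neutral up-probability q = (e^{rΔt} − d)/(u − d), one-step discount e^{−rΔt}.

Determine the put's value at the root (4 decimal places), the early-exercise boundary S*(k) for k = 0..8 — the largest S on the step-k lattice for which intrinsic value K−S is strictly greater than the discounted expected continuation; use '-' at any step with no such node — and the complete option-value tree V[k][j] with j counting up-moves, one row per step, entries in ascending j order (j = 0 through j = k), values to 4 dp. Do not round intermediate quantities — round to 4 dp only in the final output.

price = 29.9466
boundary = - - 92.6680 77.6469 92.6680 77.6469 92.6680 110.5950 92.6680
tree:
29.9466
41.0010 19.3181
54.4520 28.1872 10.6676
69.4731 39.8807 16.8528 4.5615
82.0594 54.4520 25.8812 7.9735 1.1585
92.6054 69.4731 38.3739 13.6617 2.3102 0.0000
101.4420 82.0594 54.4520 22.7796 4.6066 0.0000 0.0000
108.8462 92.6054 69.4731 36.5250 9.1858 0.0000 0.0000 0.0000
115.0502 101.4420 82.0594 54.4520 18.3170 0.0000 0.0000 0.0000 0.0000
120.2486 108.8462 92.6054 69.4731 36.5250 0.0000 0.0000 0.0000 0.0000 0.0000

params: Δt=0.16378 u=1.19345 d=0.83790 q=0.49206 e^(-rΔt)=0.98731
t_9 payoffs: 120.2486 108.8462 92.6054 69.4731 36.5250 0.0000 0.0000 0.0000 0.0000 0.0000
t_8: node(8,0) S=32.0698 payoff=115.0502 vs cont=113.1828 → 115.0502 [stop]  node(8,1) S=45.6780 payoff=101.4420 vs cont=99.5745 → 101.4420 [stop]  node(8,2) S=65.0606 payoff=82.0594 vs cont=80.1919 → 82.0594 [stop]  node(8,3) S=92.6680 payoff=54.4520 vs cont=52.5846 → 54.4520 [stop]  node(8,4) S=131.9900 payoff=15.1300 vs cont=18.3170 → 18.3170 [wait]  node(8,5) S=187.9976 payoff=0.0000 vs cont=0.0000 → 0.0000 [wait]  node(8,6) S=267.7711 payoff=0.0000 vs cont=0.0000 → 0.0000 [wait]  node(8,7) S=381.3950 payoff=0.0000 vs cont=0.0000 → 0.0000 [wait]  node(8,8) S=543.2332 payoff=0.0000 vs cont=0.0000 → 0.0000 [wait]  ⇒ S*(8)=92.6680
t_7: node(7,0) S=38.2738 payoff=108.8462 vs cont=106.9788 → 108.8462 [stop]  node(7,1) S=54.5146 payoff=92.6054 vs cont=90.7380 → 92.6054 [stop]  node(7,2) S=77.6469 payoff=69.4731 vs cont=67.6057 → 69.4731 [stop]  node(7,3) S=110.5950 payoff=36.5250 vs cont=36.2059 → 36.5250 [stop]  node(7,4) S=157.5240 payoff=0.0000 vs cont=9.1858 → 9.1858 [wait]  node(7,5) S=224.3665 payoff=0.0000 vs cont=0.0000 → 0.0000 [wait]  node(7,6) S=319.5725 payoff=0.0000 vs cont=0.0000 → 0.0000 [wait]  node(7,7) S=455.1774 payoff=0.0000 vs cont=0.0000 → 0.0000 [wait]  ⇒ S*(7)=110.5950
t_6: node(6,0) S=45.6780 payoff=101.4420 vs cont=99.5745 → 101.4420 [stop]  node(6,1) S=65.0606 payoff=82.0594 vs cont=80.1919 → 82.0594 [stop]  node(6,2) S=92.6680 payoff=54.4520 vs cont=52.5846 → 54.4520 [stop]  node(6,3) S=131.9900 payoff=15.1300 vs cont=22.7796 → 22.7796 [wait]  node(6,4) S=187.9976 payoff=0.0000 vs cont=4.6066 → 4.6066 [wait]  node(6,5) S=267.7711 payoff=0.0000 vs cont=0.0000 → 0.0000 [wait]  node(6,6) S=381.3950 payoff=0.0000 vs cont=0.0000 → 0.0000 [wait]  ⇒ S*(6)=92.6680
t_5: node(5,0) S=54.5146 payoff=92.6054 vs cont=90.7380 → 92.6054 [stop]  node(5,1) S=77.6469 payoff=69.4731 vs cont=67.6057 → 69.4731 [stop]  node(5,2) S=110.5950 payoff=36.5250 vs cont=38.3739 → 38.3739 [wait]  node(5,3) S=157.5240 payoff=0.0000 vs cont=13.6617 → 13.6617 [wait]  node(5,4) S=224.3665 payoff=0.0000 vs cont=2.3102 → 2.3102 [wait]  node(5,5) S=319.5725 payoff=0.0000 vs cont=0.0000 → 0.0000 [wait]  ⇒ S*(5)=77.6469
t_4: node(4,0) S=65.0606 payoff=82.0594 vs cont=80.1919 → 82.0594 [stop]  node(4,1) S=92.6680 payoff=54.4520 vs cont=53.4828 → 54.4520 [stop]  node(4,2) S=131.9900 payoff=15.1300 vs cont=25.8812 → 25.8812 [wait]  node(4,3) S=187.9976 payoff=0.0000 vs cont=7.9735 → 7.9735 [wait]  node(4,4) S=267.7711 payoff=0.0000 vs cont=1.1585 → 1.1585 [wait]  ⇒ S*(4)=92.6680
t_3: node(3,0) S=77.6469 payoff=69.4731 vs cont=67.6057 → 69.4731 [stop]  node(3,1) S=110.5950 payoff=36.5250 vs cont=39.8807 → 39.8807 [wait]  node(3,2) S=157.5240 payoff=0.0000 vs cont=16.8528 → 16.8528 [wait]  node(3,3) S=224.3665 payoff=0.0000 vs cont=4.5615 → 4.5615 [wait]  ⇒ S*(3)=77.6469
t_2: node(2,0) S=92.6680 payoff=54.4520 vs cont=54.2148 → 54.4520 [stop]  node(2,1) S=131.9900 payoff=15.1300 vs cont=28.1872 → 28.1872 [wait]  node(2,2) S=187.9976 payoff=0.0000 vs cont=10.6676 → 10.6676 [wait]  ⇒ S*(2)=92.6680
t_1: node(1,0) S=110.5950 payoff=36.5250 vs cont=41.0010 → 41.0010 [wait]  node(1,1) S=157.5240 payoff=0.0000 vs cont=19.3181 → 19.3181 [wait]  ⇒ S*(1)=-
t_0: node(0,0) S=131.9900 payoff=15.1300 vs cont=29.9466 → 29.9466 [wait]  ⇒ S*(0)=-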